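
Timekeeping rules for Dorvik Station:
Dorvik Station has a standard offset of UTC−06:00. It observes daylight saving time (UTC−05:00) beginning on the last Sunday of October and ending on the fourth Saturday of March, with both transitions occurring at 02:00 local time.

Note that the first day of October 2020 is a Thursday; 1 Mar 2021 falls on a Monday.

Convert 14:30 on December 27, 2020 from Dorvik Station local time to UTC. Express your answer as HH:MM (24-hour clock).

19:30

1 October 2020 is a Thursday, so Sundays fall on 4, 11, 18, 25; the last is October 25.
1 March 2021 is a Monday, so the first Saturday is March 6 and the fourth is March 27.
Daylight saving runs 25 October 2020 – 27 March 2021; December 27, 2020 is inside that window, so Dorvik Station is at UTC−05:00.
14:30 local + 5h = 19:30 UTC.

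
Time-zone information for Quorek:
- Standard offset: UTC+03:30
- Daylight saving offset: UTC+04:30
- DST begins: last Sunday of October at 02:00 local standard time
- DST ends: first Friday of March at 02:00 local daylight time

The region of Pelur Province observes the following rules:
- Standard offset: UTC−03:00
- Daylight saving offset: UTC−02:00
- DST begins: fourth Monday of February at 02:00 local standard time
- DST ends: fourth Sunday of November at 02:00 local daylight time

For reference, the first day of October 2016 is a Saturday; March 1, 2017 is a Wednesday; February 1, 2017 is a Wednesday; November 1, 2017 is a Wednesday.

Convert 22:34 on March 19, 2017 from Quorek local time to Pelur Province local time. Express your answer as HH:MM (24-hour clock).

17:04

1 October 2016 is a Saturday, so Sundays fall on 2, 9, 16, 23, 30; the last is October 30.
1 March 2017 is a Wednesday, so the first Friday is March 3.
March 19, 2017 does not fall between 30 October 2016 and 3 March 2017, so daylight saving is not in effect and Quorek is at UTC+03:30.
22:34 Quorek − 3h30m = 19:04 UTC.
1 February 2017 is a Wednesday, so the first Monday is February 6 and the fourth is February 27.
1 November 2017 is a Wednesday, so the first Sunday is November 5 and the fourth is November 26.
At the standard offset (UTC−03:00), 19:04 UTC − 3h = 16:04 Pelur Province standard time.
The standard-time date in Pelur Province, March 19, 2017, falls between 27 February and 26 November, so daylight saving is in effect and Pelur Province is at UTC−02:00.
19:04 UTC − 2h = 17:04 Pelur Province.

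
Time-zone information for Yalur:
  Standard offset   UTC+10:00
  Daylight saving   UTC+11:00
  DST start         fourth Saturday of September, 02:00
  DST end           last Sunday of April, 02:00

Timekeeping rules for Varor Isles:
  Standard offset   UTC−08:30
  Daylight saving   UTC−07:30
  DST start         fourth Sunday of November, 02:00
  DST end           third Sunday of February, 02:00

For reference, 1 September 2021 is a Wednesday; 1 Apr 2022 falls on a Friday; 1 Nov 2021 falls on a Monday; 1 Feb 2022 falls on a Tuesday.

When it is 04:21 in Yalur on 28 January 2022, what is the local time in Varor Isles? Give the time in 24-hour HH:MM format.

09:51

1 September 2021 is a Wednesday, so the first Saturday is September 4 and the fourth is September 25.
1 April 2022 is a Friday, so Sundays fall on 3, 10, 17, 24; the last is April 24.
Daylight saving runs 25 September 2021 – 24 April 2022; 28 January 2022 is inside that window, so Yalur is at UTC+11:00.
04:21 Yalur − 11h = 17:21 UTC (rolling into the previous day, 27 January 2022).
1 November 2021 is a Monday, so the first Sunday is November 7 and the fourth is November 28.
1 February 2022 is a Tuesday, so the first Sunday is February 6 and the third is February 20.
At the standard offset (UTC−08:30), 17:21 UTC − 8h30m = 08:51 Varor Isles standard time.
Daylight saving runs 28 November 2021 – 20 February 2022; the standard-time date in Varor Isles, 27 January 2022, is inside that window, so Varor Isles is at UTC−07:30.
17:21 UTC − 7h30m = 09:51 Varor Isles.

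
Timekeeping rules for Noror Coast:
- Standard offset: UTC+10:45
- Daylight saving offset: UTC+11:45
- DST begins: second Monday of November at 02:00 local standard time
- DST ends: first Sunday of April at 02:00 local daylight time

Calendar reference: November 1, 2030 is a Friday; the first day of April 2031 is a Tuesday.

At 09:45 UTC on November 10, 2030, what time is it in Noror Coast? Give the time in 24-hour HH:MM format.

1 November 2030 is a Friday, so the first Monday is November 4 and the second is November 11.
1 April 2031 is a Tuesday, so the first Sunday is April 6.
At the standard offset (UTC+10:45), 09:45 UTC + 10h45m = 20:30 Noror Coast standard time.
The standard-time date in Noror Coast, November 10, 2030, is outside the daylight-saving period (11 November 2030 – 6 April 2031), so Noror Coast is on standard time, UTC+10:45.
09:45 UTC + 10h45m = 20:30 local.

20:30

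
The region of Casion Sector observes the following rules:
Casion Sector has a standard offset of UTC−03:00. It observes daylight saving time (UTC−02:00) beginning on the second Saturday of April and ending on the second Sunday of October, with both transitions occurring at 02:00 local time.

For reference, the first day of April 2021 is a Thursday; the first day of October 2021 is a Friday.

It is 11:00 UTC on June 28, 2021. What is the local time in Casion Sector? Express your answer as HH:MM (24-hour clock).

09:00

1 April 2021 is a Thursday, so the first Saturday is April 3 and the second is April 10.
1 October 2021 is a Friday, so the first Sunday is October 3 and the second is October 10.
At the standard offset (UTC−03:00), 11:00 UTC − 3h = 08:00 Casion Sector standard time.
Daylight saving runs 10 April – 10 October; the standard-time date in Casion Sector, June 28, 2021, is inside that window, so Casion Sector is at UTC−02:00.
11:00 UTC − 2h = 09:00 local.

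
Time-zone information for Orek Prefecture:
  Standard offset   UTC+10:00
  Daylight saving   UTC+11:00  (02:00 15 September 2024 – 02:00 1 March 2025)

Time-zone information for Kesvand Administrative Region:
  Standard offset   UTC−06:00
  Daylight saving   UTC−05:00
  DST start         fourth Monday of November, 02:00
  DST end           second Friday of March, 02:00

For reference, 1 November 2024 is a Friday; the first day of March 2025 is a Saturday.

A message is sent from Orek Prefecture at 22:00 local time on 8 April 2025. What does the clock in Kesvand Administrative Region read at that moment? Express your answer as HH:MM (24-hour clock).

06:00

8 April 2025 does not fall between 15 September 2024 and 1 March 2025, so daylight saving is not in effect and Orek Prefecture is at UTC+10:00.
22:00 Orek Prefecture − 10h = 12:00 UTC.
1 November 2024 is a Friday, so the first Monday is November 4 and the fourth is November 25.
1 March 2025 is a Saturday, so the first Friday is March 7 and the second is March 14.
At the standard offset (UTC−06:00), 12:00 UTC − 6h = 06:00 Kesvand Administrative Region standard time.
The standard-time date in Kesvand Administrative Region, 8 April 2025, is outside the daylight-saving period (25 November 2024 – 14 March 2025), so Kesvand Administrative Region is on standard time, UTC−06:00.
12:00 UTC − 6h = 06:00 Kesvand Administrative Region.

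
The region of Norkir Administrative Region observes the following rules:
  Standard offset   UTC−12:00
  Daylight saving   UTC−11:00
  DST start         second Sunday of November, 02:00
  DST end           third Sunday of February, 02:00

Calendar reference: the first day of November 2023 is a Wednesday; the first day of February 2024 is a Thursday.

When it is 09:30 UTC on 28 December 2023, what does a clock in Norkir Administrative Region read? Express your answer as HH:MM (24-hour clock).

22:30

1 November 2023 is a Wednesday, so the first Sunday is November 5 and the second is November 12.
1 February 2024 is a Thursday, so the first Sunday is February 4 and the third is February 18.
At the standard offset (UTC−12:00), 09:30 UTC − 12h = 21:30 Norkir Administrative Region standard time (rolling into the previous day, 27 December 2023).
Daylight saving runs 12 November 2023 – 18 February 2024; the standard-time date in Norkir Administrative Region, 27 December 2023, is inside that window, so Norkir Administrative Region is at UTC−11:00.
09:30 UTC − 11h = 22:30 local (rolling into the previous day, 27 December 2023).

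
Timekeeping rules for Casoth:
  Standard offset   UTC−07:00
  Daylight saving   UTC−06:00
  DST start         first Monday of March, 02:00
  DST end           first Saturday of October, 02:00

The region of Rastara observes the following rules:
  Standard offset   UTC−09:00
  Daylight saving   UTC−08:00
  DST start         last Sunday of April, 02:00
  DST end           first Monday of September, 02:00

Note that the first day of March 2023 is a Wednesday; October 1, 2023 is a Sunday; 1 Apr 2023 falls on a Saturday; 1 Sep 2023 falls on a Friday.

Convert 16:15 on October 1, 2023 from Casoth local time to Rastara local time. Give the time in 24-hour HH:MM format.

13:15

1 March 2023 is a Wednesday, so the first Monday is March 6.
1 October 2023 is a Sunday, so the first Saturday is October 7.
October 1, 2023 falls between 6 March and 7 October, so daylight saving is in effect and Casoth is at UTC−06:00.
16:15 Casoth + 6h = 22:15 UTC.
1 April 2023 is a Saturday, so Sundays fall on 2, 9, 16, 23, 30; the last is April 30.
1 September 2023 is a Friday, so the first Monday is September 4.
At the standard offset (UTC−09:00), 22:15 UTC − 9h = 13:15 Rastara standard time.
The standard-time date in Rastara, October 1, 2023, is outside the daylight-saving period (30 April – 4 September), so Rastara is on standard time, UTC−09:00.
22:15 UTC − 9h = 13:15 Rastara.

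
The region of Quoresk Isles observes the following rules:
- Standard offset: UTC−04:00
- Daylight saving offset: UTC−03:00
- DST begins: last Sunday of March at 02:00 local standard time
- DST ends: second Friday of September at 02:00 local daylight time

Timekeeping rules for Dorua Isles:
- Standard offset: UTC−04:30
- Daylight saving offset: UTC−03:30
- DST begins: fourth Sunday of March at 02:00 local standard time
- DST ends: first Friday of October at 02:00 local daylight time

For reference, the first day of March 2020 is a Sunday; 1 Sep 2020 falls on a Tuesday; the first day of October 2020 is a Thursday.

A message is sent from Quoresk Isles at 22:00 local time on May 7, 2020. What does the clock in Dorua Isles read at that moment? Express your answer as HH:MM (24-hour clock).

21:30

1 March 2020 is a Sunday, so Sundays fall on 1, 8, 15, 22, 29; the last is March 29.
1 September 2020 is a Tuesday, so the first Friday is September 4 and the second is September 11.
May 7, 2020 falls between 29 March and 11 September, so daylight saving is in effect and Quoresk Isles is at UTC−03:00.
22:00 Quoresk Isles + 3h = 01:00 UTC (rolling into the next day, 8 May 2020).
1 March 2020 is a Sunday, so the first Sunday is March 1 and the fourth is March 22.
1 October 2020 is a Thursday, so the first Friday is October 2.
At the standard offset (UTC−04:30), 01:00 UTC − 4h30m = 20:30 Dorua Isles standard time (rolling into the previous day, 7 May 2020).
Daylight saving runs 22 March – 2 October; the standard-time date in Dorua Isles, May 7, 2020, is inside that window, so Dorua Isles is at UTC−03:30.
01:00 UTC − 3h30m = 21:30 Dorua Isles (rolling into the previous day, 7 May 2020).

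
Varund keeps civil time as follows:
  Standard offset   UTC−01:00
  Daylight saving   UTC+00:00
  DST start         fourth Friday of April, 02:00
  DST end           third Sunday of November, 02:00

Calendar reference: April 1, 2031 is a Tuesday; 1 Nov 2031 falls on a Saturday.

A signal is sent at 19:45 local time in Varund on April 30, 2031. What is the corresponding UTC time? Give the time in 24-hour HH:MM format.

19:45

1 April 2031 is a Tuesday, so the first Friday is April 4 and the fourth is April 25.
1 November 2031 is a Saturday, so the first Sunday is November 2 and the third is November 16.
April 30, 2031 falls between 25 April and 16 November, so daylight saving is in effect and Varund is at UTC+00:00.
19:45 local − 0h = 19:45 UTC.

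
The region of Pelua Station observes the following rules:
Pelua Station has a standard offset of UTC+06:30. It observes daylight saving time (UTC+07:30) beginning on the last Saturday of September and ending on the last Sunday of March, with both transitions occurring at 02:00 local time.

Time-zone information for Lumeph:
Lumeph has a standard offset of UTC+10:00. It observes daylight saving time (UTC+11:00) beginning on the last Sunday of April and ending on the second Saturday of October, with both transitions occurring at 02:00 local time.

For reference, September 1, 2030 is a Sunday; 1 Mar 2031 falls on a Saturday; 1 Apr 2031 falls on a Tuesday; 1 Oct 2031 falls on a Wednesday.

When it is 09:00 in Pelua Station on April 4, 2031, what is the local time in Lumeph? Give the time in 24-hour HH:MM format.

12:30

1 September 2030 is a Sunday, so Saturdays fall on 7, 14, 21, 28; the last is September 28.
1 March 2031 is a Saturday, so Sundays fall on 2, 9, 16, 23, 30; the last is March 30.
April 4, 2031 does not fall between 28 September 2030 and 30 March 2031, so daylight saving is not in effect and Pelua Station is at UTC+06:30.
09:00 Pelua Station − 6h30m = 02:30 UTC.
1 April 2031 is a Tuesday, so Sundays fall on 6, 13, 20, 27; the last is April 27.
1 October 2031 is a Wednesday, so the first Saturday is October 4 and the second is October 11.
At the standard offset (UTC+10:00), 02:30 UTC + 10h = 12:30 Lumeph standard time.
Daylight saving runs 27 April – 11 October; the standard-time date in Lumeph, April 4, 2031, is outside that window, so Lumeph is on standard time at UTC+10:00.
02:30 UTC + 10h = 12:30 Lumeph.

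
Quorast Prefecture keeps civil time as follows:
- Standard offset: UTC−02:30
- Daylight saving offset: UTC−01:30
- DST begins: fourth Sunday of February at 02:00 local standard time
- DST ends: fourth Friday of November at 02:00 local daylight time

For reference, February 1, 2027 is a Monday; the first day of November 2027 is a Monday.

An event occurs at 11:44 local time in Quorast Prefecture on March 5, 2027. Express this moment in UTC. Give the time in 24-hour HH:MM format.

1 February 2027 is a Monday, so the first Sunday is February 7 and the fourth is February 28.
1 November 2027 is a Monday, so the first Friday is November 5 and the fourth is November 26.
March 5, 2027 falls between 28 February and 26 November, so daylight saving is in effect and Quorast Prefecture is at UTC−01:30.
11:44 local + 1h30m = 13:14 UTC.

13:14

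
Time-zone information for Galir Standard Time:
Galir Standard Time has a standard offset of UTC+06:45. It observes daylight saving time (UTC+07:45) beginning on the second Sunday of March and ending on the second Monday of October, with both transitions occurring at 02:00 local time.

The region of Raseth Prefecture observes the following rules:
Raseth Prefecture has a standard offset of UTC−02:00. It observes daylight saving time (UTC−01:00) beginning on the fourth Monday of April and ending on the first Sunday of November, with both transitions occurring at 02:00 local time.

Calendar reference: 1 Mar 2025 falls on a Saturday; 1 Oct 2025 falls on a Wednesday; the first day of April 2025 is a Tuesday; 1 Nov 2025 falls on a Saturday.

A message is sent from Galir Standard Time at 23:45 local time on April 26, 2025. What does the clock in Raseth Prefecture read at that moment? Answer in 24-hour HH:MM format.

1 March 2025 is a Saturday, so the first Sunday is March 2 and the second is March 9.
1 October 2025 is a Wednesday, so the first Monday is October 6 and the second is October 13.
April 26, 2025 falls between 9 March and 13 October, so daylight saving is in effect and Galir Standard Time is at UTC+07:45.
23:45 Galir Standard Time − 7h45m = 16:00 UTC.
1 April 2025 is a Tuesday, so the first Monday is April 7 and the fourth is April 28.
1 November 2025 is a Saturday, so the first Sunday is November 2.
At the standard offset (UTC−02:00), 16:00 UTC − 2h = 14:00 Raseth Prefecture standard time.
The standard-time date in Raseth Prefecture, April 26, 2025, does not fall between 28 April and 2 November, so daylight saving is not in effect and Raseth Prefecture is at UTC−02:00.
16:00 UTC − 2h = 14:00 Raseth Prefecture.

14:00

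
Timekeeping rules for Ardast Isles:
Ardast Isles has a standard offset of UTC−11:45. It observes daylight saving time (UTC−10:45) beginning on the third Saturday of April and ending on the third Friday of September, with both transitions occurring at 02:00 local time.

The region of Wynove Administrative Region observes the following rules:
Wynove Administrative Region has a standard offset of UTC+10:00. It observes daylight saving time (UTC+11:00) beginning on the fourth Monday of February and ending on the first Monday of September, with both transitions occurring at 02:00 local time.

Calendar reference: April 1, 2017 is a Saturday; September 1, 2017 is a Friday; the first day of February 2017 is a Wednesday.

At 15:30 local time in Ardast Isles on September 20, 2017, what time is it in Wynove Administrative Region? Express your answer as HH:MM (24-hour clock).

13:15

1 April 2017 is a Saturday, so the first Saturday is April 1 and the third is April 15.
1 September 2017 is a Friday, so the first Friday is September 1 and the third is September 15.
Daylight saving runs 15 April – 15 September; September 20, 2017 is outside that window, so Ardast Isles is on standard time at UTC−11:45.
15:30 Ardast Isles + 11h45m = 03:15 UTC (rolling into the next day, 21 September 2017).
1 February 2017 is a Wednesday, so the first Monday is February 6 and the fourth is February 27.
1 September 2017 is a Friday, so the first Monday is September 4.
At the standard offset (UTC+10:00), 03:15 UTC + 10h = 13:15 Wynove Administrative Region standard time.
Daylight saving runs 27 February – 4 September; the standard-time date in Wynove Administrative Region, September 21, 2017, is outside that window, so Wynove Administrative Region is on standard time at UTC+10:00.
03:15 UTC + 10h = 13:15 Wynove Administrative Region.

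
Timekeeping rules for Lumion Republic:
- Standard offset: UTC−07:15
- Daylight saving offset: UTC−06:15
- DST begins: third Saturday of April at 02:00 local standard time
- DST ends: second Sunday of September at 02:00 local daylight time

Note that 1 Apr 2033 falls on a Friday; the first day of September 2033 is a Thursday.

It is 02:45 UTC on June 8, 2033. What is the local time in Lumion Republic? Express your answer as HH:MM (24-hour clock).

1 April 2033 is a Friday, so the first Saturday is April 2 and the third is April 16.
1 September 2033 is a Thursday, so the first Sunday is September 4 and the second is September 11.
At the standard offset (UTC−07:15), 02:45 UTC − 7h15m = 19:30 Lumion Republic standard time (rolling into the previous day, 7 June 2033).
The standard-time date in Lumion Republic, June 7, 2033, falls between 16 April and 11 September, so daylight saving is in effect and Lumion Republic is at UTC−06:15.
02:45 UTC − 6h15m = 20:30 local (rolling into the previous day, 7 June 2033).

20:30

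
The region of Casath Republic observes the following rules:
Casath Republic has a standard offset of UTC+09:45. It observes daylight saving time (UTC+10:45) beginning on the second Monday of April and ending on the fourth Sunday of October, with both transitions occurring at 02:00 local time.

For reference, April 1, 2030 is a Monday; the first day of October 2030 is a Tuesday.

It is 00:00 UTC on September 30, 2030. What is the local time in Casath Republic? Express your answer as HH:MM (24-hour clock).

1 April 2030 is a Monday, so the first Monday is April 1 and the second is April 8.
1 October 2030 is a Tuesday, so the first Sunday is October 6 and the fourth is October 27.
At the standard offset (UTC+09:45), 00:00 UTC + 9h45m = 09:45 Casath Republic standard time.
The standard-time date in Casath Republic, September 30, 2030, lies within the daylight-saving period (8 April – 27 October), so Casath Republic is on daylight time, UTC+10:45.
00:00 UTC + 10h45m = 10:45 local.

10:45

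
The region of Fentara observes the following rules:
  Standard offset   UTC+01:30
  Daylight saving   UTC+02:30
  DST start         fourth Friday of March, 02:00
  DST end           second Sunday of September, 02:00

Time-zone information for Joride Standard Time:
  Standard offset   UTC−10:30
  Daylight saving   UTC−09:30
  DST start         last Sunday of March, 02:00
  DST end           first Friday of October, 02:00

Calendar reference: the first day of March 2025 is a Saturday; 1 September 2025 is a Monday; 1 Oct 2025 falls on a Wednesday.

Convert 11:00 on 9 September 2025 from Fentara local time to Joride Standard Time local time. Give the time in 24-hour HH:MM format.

23:00

1 March 2025 is a Saturday, so the first Friday is March 7 and the fourth is March 28.
1 September 2025 is a Monday, so the first Sunday is September 7 and the second is September 14.
Daylight saving runs 28 March – 14 September; 9 September 2025 is inside that window, so Fentara is at UTC+02:30.
11:00 Fentara − 2h30m = 08:30 UTC.
1 March 2025 is a Saturday, so Sundays fall on 2, 9, 16, 23, 30; the last is March 30.
1 October 2025 is a Wednesday, so the first Friday is October 3.
At the standard offset (UTC−10:30), 08:30 UTC − 10h30m = 22:00 Joride Standard Time standard time (rolling into the previous day, 8 September 2025).
The standard-time date in Joride Standard Time, 8 September 2025, falls between 30 March and 3 October, so daylight saving is in effect and Joride Standard Time is at UTC−09:30.
08:30 UTC − 9h30m = 23:00 Joride Standard Time (rolling into the previous day, 8 September 2025).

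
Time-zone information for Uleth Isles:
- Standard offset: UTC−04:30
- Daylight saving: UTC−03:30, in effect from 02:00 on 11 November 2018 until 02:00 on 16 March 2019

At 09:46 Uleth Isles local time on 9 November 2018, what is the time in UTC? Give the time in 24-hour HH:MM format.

14:16

9 November 2018 does not fall between 11 November 2018 and 16 March 2019, so daylight saving is not in effect and Uleth Isles is at UTC−04:30.
09:46 local + 4h30m = 14:16 UTC.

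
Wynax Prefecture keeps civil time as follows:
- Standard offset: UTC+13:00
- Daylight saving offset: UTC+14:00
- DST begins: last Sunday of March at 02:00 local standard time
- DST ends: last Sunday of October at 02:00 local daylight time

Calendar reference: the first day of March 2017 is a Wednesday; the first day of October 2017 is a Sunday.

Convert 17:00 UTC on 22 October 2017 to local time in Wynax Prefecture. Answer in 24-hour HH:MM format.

07:00

1 March 2017 is a Wednesday, so Sundays fall on 5, 12, 19, 26; the last is March 26.
1 October 2017 is a Sunday, so Sundays fall on 1, 8, 15, 22, 29; the last is October 29.
At the standard offset (UTC+13:00), 17:00 UTC + 13h = 06:00 Wynax Prefecture standard time (rolling into the next day, 23 October 2017).
The standard-time date in Wynax Prefecture, 23 October 2017, falls between 26 March and 29 October, so daylight saving is in effect and Wynax Prefecture is at UTC+14:00.
17:00 UTC + 14h = 07:00 local (rolling into the next day, 23 October 2017).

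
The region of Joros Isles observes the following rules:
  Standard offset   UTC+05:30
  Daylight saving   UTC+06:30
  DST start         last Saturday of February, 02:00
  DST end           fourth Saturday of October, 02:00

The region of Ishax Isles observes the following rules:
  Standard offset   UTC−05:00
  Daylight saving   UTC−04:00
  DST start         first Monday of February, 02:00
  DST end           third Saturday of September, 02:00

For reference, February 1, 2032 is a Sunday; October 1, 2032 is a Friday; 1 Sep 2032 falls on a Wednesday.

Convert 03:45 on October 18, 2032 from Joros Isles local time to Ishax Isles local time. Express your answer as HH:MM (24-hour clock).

16:15

1 February 2032 is a Sunday, so Saturdays fall on 7, 14, 21, 28; the last is February 28.
1 October 2032 is a Friday, so the first Saturday is October 2 and the fourth is October 23.
Daylight saving runs 28 February – 23 October; October 18, 2032 is inside that window, so Joros Isles is at UTC+06:30.
03:45 Joros Isles − 6h30m = 21:15 UTC (rolling into the previous day, 17 October 2032).
1 February 2032 is a Sunday, so the first Monday is February 2.
1 September 2032 is a Wednesday, so the first Saturday is September 4 and the third is September 18.
At the standard offset (UTC−05:00), 21:15 UTC − 5h = 16:15 Ishax Isles standard time.
The standard-time date in Ishax Isles, October 17, 2032, is outside the daylight-saving period (2 February – 18 September), so Ishax Isles is on standard time, UTC−05:00.
21:15 UTC − 5h = 16:15 Ishax Isles.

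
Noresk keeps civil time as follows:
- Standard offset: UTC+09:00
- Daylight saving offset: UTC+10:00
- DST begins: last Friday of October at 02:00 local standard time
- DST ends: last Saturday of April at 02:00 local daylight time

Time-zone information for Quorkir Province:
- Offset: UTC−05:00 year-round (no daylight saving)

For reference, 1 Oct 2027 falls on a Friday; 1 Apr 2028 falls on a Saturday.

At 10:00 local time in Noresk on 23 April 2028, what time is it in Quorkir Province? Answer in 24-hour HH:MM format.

19:00

1 October 2027 is a Friday, so Fridays fall on 1, 8, 15, 22, 29; the last is October 29.
1 April 2028 is a Saturday, so Saturdays fall on 1, 8, 15, 22, 29; the last is April 29.
23 April 2028 falls between 29 October 2027 and 29 April 2028, so daylight saving is in effect and Noresk is at UTC+10:00.
10:00 Noresk − 10h = 00:00 UTC.
Quorkir Province has no daylight saving, so its offset is UTC−05:00 year-round.
00:00 UTC − 5h = 19:00 Quorkir Province (rolling into the previous day, 22 April 2028).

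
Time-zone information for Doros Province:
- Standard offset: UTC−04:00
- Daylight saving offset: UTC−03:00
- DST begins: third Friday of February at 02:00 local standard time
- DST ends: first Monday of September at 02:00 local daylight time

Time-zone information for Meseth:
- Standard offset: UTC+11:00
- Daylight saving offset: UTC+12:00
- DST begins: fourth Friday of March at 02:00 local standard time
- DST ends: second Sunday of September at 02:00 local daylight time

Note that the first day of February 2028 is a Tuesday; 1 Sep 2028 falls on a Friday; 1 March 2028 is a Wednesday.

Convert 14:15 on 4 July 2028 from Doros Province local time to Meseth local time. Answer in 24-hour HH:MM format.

1 February 2028 is a Tuesday, so the first Friday is February 4 and the third is February 18.
1 September 2028 is a Friday, so the first Monday is September 4.
4 July 2028 falls between 18 February and 4 September, so daylight saving is in effect and Doros Province is at UTC−03:00.
14:15 Doros Province + 3h = 17:15 UTC.
1 March 2028 is a Wednesday, so the first Friday is March 3 and the fourth is March 24.
1 September 2028 is a Friday, so the first Sunday is September 3 and the second is September 10.
At the standard offset (UTC+11:00), 17:15 UTC + 11h = 04:15 Meseth standard time (rolling into the next day, 5 July 2028).
The standard-time date in Meseth, 5 July 2028, lies within the daylight-saving period (24 March – 10 September), so Meseth is on daylight time, UTC+12:00.
17:15 UTC + 12h = 05:15 Meseth (rolling into the next day, 5 July 2028).

05:15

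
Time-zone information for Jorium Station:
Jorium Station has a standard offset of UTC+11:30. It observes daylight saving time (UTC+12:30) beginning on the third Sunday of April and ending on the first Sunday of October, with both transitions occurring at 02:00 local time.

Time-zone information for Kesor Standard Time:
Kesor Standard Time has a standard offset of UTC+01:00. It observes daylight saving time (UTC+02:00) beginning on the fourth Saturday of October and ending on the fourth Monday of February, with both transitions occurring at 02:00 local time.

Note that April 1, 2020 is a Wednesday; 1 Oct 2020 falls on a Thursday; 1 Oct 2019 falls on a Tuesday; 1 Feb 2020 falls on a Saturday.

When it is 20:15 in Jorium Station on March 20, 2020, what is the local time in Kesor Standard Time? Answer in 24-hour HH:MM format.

1 April 2020 is a Wednesday, so the first Sunday is April 5 and the third is April 19.
1 October 2020 is a Thursday, so the first Sunday is October 4.
March 20, 2020 does not fall between 19 April and 4 October, so daylight saving is not in effect and Jorium Station is at UTC+11:30.
20:15 Jorium Station − 11h30m = 08:45 UTC.
1 October 2019 is a Tuesday, so the first Saturday is October 5 and the fourth is October 26.
1 February 2020 is a Saturday, so the first Monday is February 3 and the fourth is February 24.
At the standard offset (UTC+01:00), 08:45 UTC + 1h = 09:45 Kesor Standard Time standard time.
Daylight saving runs 26 October 2019 – 24 February 2020; the standard-time date in Kesor Standard Time, March 20, 2020, is outside that window, so Kesor Standard Time is on standard time at UTC+01:00.
08:45 UTC + 1h = 09:45 Kesor Standard Time.

09:45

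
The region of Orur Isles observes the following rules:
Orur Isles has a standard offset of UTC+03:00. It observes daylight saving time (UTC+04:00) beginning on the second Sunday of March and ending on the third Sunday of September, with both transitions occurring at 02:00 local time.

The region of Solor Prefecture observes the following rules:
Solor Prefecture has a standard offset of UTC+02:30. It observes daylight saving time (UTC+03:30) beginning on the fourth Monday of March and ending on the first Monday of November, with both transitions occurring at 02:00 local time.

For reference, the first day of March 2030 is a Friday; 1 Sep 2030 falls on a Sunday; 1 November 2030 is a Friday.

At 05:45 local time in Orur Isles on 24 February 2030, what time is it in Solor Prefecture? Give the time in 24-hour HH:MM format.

1 March 2030 is a Friday, so the first Sunday is March 3 and the second is March 10.
1 September 2030 is a Sunday, so the first Sunday is September 1 and the third is September 15.
Daylight saving runs 10 March – 15 September; 24 February 2030 is outside that window, so Orur Isles is on standard time at UTC+03:00.
05:45 Orur Isles − 3h = 02:45 UTC.
1 March 2030 is a Friday, so the first Monday is March 4 and the fourth is March 25.
1 November 2030 is a Friday, so the first Monday is November 4.
At the standard offset (UTC+02:30), 02:45 UTC + 2h30m = 05:15 Solor Prefecture standard time.
The standard-time date in Solor Prefecture, 24 February 2030, does not fall between 25 March and 4 November, so daylight saving is not in effect and Solor Prefecture is at UTC+02:30.
02:45 UTC + 2h30m = 05:15 Solor Prefecture.

05:15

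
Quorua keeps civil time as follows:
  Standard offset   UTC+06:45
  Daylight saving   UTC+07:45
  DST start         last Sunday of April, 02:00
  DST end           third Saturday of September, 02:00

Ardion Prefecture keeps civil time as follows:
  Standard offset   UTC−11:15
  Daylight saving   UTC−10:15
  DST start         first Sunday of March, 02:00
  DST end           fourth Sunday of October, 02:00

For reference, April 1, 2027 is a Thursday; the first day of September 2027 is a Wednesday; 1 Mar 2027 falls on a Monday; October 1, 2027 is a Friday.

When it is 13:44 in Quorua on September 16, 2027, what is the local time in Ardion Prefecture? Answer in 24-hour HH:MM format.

1 April 2027 is a Thursday, so Sundays fall on 4, 11, 18, 25; the last is April 25.
1 September 2027 is a Wednesday, so the first Saturday is September 4 and the third is September 18.
September 16, 2027 lies within the daylight-saving period (25 April – 18 September), so Quorua is on daylight time, UTC+07:45.
13:44 Quorua − 7h45m = 05:59 UTC.
1 March 2027 is a Monday, so the first Sunday is March 7.
1 October 2027 is a Friday, so the first Sunday is October 3 and the fourth is October 24.
At the standard offset (UTC−11:15), 05:59 UTC − 11h15m = 18:44 Ardion Prefecture standard time (rolling into the previous day, 15 September 2027).
The standard-time date in Ardion Prefecture, September 15, 2027, lies within the daylight-saving period (7 March – 24 October), so Ardion Prefecture is on daylight time, UTC−10:15.
05:59 UTC − 10h15m = 19:44 Ardion Prefecture (rolling into the previous day, 15 September 2027).

19:44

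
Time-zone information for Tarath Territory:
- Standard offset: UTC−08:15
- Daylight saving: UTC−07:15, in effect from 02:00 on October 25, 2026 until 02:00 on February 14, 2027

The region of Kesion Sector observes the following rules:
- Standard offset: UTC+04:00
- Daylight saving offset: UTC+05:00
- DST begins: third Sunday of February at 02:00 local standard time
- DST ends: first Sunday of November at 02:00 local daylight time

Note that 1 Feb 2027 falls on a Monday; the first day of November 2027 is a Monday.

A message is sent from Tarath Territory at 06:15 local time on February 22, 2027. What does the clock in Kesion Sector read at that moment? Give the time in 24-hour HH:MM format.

February 22, 2027 does not fall between 25 October 2026 and 14 February 2027, so daylight saving is not in effect and Tarath Territory is at UTC−08:15.
06:15 Tarath Territory + 8h15m = 14:30 UTC.
1 February 2027 is a Monday, so the first Sunday is February 7 and the third is February 21.
1 November 2027 is a Monday, so the first Sunday is November 7.
At the standard offset (UTC+04:00), 14:30 UTC + 4h = 18:30 Kesion Sector standard time.
The standard-time date in Kesion Sector, February 22, 2027, falls between 21 February and 7 November, so daylight saving is in effect and Kesion Sector is at UTC+05:00.
14:30 UTC + 5h = 19:30 Kesion Sector.

19:30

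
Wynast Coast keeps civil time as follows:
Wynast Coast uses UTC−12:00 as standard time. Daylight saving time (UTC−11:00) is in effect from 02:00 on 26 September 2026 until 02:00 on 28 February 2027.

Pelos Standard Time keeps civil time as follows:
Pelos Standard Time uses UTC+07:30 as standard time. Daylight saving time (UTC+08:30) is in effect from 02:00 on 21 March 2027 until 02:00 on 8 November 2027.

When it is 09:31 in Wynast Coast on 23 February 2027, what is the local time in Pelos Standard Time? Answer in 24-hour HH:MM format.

04:01

23 February 2027 falls between 26 September 2026 and 28 February 2027, so daylight saving is in effect and Wynast Coast is at UTC−11:00.
09:31 Wynast Coast + 11h = 20:31 UTC.
At the standard offset (UTC+07:30), 20:31 UTC + 7h30m = 04:01 Pelos Standard Time standard time (rolling into the next day, 24 February 2027).
Daylight saving runs 21 March – 8 November; the standard-time date in Pelos Standard Time, 24 February 2027, is outside that window, so Pelos Standard Time is on standard time at UTC+07:30.
20:31 UTC + 7h30m = 04:01 Pelos Standard Time (rolling into the next day, 24 February 2027).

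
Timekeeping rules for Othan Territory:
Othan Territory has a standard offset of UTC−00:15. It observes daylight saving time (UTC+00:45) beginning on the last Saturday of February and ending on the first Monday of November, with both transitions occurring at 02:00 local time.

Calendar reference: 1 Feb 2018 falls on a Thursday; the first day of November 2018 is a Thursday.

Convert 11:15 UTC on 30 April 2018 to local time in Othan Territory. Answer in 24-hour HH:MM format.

12:00

1 February 2018 is a Thursday, so Saturdays fall on 3, 10, 17, 24; the last is February 24.
1 November 2018 is a Thursday, so the first Monday is November 5.
At the standard offset (UTC−00:15), 11:15 UTC − 0h15m = 11:00 Othan Territory standard time.
The standard-time date in Othan Territory, 30 April 2018, lies within the daylight-saving period (24 February – 5 November), so Othan Territory is on daylight time, UTC+00:45.
11:15 UTC + 0h45m = 12:00 local.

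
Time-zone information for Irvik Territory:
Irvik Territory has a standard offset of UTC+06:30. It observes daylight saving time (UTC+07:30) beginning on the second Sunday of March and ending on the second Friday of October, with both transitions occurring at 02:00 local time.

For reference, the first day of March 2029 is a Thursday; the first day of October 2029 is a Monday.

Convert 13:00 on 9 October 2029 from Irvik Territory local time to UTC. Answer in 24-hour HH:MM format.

1 March 2029 is a Thursday, so the first Sunday is March 4 and the second is March 11.
1 October 2029 is a Monday, so the first Friday is October 5 and the second is October 12.
9 October 2029 falls between 11 March and 12 October, so daylight saving is in effect and Irvik Territory is at UTC+07:30.
13:00 local − 7h30m = 05:30 UTC.

05:30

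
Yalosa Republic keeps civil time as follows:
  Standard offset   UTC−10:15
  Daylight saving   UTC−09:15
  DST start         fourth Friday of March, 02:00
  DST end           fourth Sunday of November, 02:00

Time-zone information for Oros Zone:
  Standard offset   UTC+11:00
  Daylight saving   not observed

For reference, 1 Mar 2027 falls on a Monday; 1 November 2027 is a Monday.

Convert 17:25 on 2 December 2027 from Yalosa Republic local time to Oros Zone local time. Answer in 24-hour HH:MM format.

1 March 2027 is a Monday, so the first Friday is March 5 and the fourth is March 26.
1 November 2027 is a Monday, so the first Sunday is November 7 and the fourth is November 28.
2 December 2027 does not fall between 26 March and 28 November, so daylight saving is not in effect and Yalosa Republic is at UTC−10:15.
17:25 Yalosa Republic + 10h15m = 03:40 UTC (rolling into the next day, 3 December 2027).
Oros Zone stays on UTC+11:00 all year.
03:40 UTC + 11h = 14:40 Oros Zone.

14:40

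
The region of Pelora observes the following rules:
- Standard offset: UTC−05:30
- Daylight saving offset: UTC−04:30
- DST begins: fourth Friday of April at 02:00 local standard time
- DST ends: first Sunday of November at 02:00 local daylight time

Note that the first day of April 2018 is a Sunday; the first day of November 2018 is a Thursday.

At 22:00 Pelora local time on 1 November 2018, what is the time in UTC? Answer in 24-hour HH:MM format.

1 April 2018 is a Sunday, so the first Friday is April 6 and the fourth is April 27.
1 November 2018 is a Thursday, so the first Sunday is November 4.
1 November 2018 lies within the daylight-saving period (27 April – 4 November), so Pelora is on daylight time, UTC−04:30.
22:00 local + 4h30m = 02:30 UTC (rolling into the next day, 2 November 2018).

02:30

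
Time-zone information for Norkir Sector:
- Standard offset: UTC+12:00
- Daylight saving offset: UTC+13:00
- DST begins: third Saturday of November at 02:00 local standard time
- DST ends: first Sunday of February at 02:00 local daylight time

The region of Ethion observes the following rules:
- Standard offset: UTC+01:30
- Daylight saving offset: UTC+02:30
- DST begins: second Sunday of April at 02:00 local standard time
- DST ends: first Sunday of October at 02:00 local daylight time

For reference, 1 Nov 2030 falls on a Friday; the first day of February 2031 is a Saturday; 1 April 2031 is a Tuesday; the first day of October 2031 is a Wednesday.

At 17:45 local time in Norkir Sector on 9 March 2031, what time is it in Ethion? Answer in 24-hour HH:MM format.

07:15

1 November 2030 is a Friday, so the first Saturday is November 2 and the third is November 16.
1 February 2031 is a Saturday, so the first Sunday is February 2.
9 March 2031 is outside the daylight-saving period (16 November 2030 – 2 February 2031), so Norkir Sector is on standard time, UTC+12:00.
17:45 Norkir Sector − 12h = 05:45 UTC.
1 April 2031 is a Tuesday, so the first Sunday is April 6 and the second is April 13.
1 October 2031 is a Wednesday, so the first Sunday is October 5.
At the standard offset (UTC+01:30), 05:45 UTC + 1h30m = 07:15 Ethion standard time.
Daylight saving runs 13 April – 5 October; the standard-time date in Ethion, 9 March 2031, is outside that window, so Ethion is on standard time at UTC+01:30.
05:45 UTC + 1h30m = 07:15 Ethion.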